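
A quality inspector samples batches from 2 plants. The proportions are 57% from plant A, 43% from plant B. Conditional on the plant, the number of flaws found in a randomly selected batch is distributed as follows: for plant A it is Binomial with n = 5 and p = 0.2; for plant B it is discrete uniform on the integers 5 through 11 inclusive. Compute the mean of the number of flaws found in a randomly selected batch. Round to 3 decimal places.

4.010

Component means — A: 1; B: 8.
E[X] = 0.57·1 + 0.43·8 = 4.01.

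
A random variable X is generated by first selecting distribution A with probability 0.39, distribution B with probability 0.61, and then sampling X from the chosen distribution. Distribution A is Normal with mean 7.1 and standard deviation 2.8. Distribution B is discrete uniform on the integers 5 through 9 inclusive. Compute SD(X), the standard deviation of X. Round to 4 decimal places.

Per component, A: μ=7.1, E[X²]=58.25; B: μ=7, E[X²]=51.
E[X] = 0.39·7.1 + 0.61·7 = 7.039.
E[X²] = 0.39·58.25 + 0.61·51 = 53.8275.
Var(X) = E[X²] − (E[X])² = 53.8275 − 49.5475 = 4.27998.
SD(X) = √4.27998 = 2.06881.

2.0688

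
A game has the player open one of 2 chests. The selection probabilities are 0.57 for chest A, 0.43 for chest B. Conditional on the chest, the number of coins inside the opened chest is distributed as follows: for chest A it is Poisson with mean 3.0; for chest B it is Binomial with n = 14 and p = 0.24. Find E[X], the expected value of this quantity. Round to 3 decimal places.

3.155

Component means — A: 3; B: 3.36.
E[X] = 0.57·3 + 0.43·3.36 = 3.1548.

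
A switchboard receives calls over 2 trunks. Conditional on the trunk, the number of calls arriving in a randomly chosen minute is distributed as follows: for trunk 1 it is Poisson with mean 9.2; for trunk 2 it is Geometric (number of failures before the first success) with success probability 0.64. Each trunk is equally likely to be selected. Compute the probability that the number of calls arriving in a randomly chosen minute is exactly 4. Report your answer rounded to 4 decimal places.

Conditional on each trunk, P(X = 4): 1: 0.03016; 2: 0.0107495.
By total probability, P(X = 4) = 0.5·0.03016 + 0.5·0.0107495 = 0.0204548.

0.0205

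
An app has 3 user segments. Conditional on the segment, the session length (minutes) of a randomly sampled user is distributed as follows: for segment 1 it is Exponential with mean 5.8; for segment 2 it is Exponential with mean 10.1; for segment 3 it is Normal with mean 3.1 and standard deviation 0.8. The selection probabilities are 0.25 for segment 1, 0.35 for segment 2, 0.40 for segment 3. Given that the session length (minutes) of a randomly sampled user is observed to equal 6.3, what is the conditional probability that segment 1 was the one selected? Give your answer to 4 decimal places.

Likelihoods f(6.3 | ·): 1: 0.0581887; 2: 0.0530618; 3: 0.000167288.
Posterior ∝ prior × likelihood. Numerator for 1: 0.25·0.0581887 = 0.0145472.
Normalizing constant: 0.25·0.0581887 + 0.35·0.0530618 + 0.4·0.000167288 = 0.0331857.
P(1 | observation) = 0.0145472 / 0.0331857 = 0.438356.

0.4384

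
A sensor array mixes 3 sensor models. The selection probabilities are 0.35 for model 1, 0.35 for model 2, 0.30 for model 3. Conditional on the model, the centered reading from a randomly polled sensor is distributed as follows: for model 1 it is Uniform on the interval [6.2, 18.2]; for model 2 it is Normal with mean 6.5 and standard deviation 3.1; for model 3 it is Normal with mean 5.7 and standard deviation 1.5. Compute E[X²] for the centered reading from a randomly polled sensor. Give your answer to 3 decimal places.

84.867

For each component E[X²] = Var + (mean)², giving 1: 160.84; 2: 51.86; 3: 34.74.
Overall E[X²] = 0.35·160.84 + 0.35·51.86 + 0.3·34.74 = 84.867.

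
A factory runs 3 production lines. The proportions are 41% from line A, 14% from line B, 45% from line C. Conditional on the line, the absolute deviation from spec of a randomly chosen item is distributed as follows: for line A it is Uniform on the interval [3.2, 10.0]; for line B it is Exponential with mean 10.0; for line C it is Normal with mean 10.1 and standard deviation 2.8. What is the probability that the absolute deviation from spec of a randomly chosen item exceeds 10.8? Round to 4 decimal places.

Conditional on each line, P(X > 10.8): A: 0; B: 0.339596; C: 0.401294.
By total probability, P(X > 10.8) = 0.41·0 + 0.14·0.339596 + 0.45·0.401294 = 0.228126.

0.2281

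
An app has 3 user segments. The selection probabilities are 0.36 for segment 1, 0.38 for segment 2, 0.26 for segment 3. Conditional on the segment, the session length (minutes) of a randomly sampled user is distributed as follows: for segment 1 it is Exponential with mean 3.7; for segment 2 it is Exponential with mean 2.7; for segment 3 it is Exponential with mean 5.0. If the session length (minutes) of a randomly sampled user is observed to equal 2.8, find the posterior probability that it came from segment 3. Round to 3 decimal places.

0.237

Likelihoods f(2.8 | ·): 1: 0.126807; 2: 0.131298; 3: 0.114242.
Posterior ∝ prior × likelihood. Numerator for 3: 0.26·0.114242 = 0.0297029.
Normalizing constant: 0.36·0.126807 + 0.38·0.131298 + 0.26·0.114242 = 0.125246.
P(3 | observation) = 0.0297029 / 0.125246 = 0.237155.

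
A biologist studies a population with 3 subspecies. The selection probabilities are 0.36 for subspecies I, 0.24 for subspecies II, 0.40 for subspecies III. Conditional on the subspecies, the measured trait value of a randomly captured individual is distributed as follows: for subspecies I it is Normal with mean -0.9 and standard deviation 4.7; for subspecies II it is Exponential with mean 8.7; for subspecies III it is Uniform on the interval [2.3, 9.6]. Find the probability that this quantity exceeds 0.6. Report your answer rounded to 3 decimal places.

Conditional on each subspecies, P(X > 0.6): I: 0.374807; II: 0.933359; III: 1.
By total probability, P(X > 0.6) = 0.36·0.374807 + 0.24·0.933359 + 0.4·1 = 0.758937.

0.759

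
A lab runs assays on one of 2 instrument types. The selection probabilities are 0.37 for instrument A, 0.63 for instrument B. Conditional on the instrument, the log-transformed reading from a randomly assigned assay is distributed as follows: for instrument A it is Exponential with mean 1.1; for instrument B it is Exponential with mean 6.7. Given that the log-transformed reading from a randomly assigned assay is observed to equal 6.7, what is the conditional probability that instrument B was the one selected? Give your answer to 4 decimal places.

Likelihoods f(6.7 | ·): A: 0.00205759; B: 0.0549074.
Posterior ∝ prior × likelihood. Numerator for B: 0.63·0.0549074 = 0.0345916.
Normalizing constant: 0.37·0.00205759 + 0.63·0.0549074 = 0.035353.
P(B | observation) = 0.0345916 / 0.035353 = 0.978465.

0.9785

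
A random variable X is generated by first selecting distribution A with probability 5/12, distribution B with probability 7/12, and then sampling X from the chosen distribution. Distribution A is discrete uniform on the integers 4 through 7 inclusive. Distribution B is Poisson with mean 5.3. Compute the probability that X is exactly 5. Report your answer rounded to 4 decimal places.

Conditional on each component, P(X = 5): A: 0.25; B: 0.173955.
By total probability, P(X = 5) = 0.416667·0.25 + 0.583333·0.173955 = 0.205641.

0.2056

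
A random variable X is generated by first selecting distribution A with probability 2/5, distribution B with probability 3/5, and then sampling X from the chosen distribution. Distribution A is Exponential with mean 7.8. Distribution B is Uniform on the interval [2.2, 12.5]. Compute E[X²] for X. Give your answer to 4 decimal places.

For each component E[X²] = Var + (mean)², giving A: 121.68; B: 62.8633.
Overall E[X²] = 0.4·121.68 + 0.6·62.8633 = 86.39.

86.3900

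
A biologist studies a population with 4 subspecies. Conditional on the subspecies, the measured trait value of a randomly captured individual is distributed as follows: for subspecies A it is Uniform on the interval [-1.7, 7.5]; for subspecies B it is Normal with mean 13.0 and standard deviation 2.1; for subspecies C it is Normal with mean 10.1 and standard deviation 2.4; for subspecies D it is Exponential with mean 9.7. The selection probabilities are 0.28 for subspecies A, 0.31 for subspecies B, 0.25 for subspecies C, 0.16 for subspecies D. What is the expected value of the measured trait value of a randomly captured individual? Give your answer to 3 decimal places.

Component means — A: 2.9; B: 13; C: 10.1; D: 9.7.
E[X] = 0.28·2.9 + 0.31·13 + 0.25·10.1 + 0.16·9.7 = 8.919.

8.919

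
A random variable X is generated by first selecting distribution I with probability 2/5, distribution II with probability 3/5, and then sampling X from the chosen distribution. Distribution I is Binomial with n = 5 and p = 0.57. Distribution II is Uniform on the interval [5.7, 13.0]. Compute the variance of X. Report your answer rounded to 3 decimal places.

Per component, I: μ=2.85, E[X²]=9.348; II: μ=9.35, E[X²]=91.8633.
E[X] = 0.4·2.85 + 0.6·9.35 = 6.75.
E[X²] = 0.4·9.348 + 0.6·91.8633 = 58.8572.
Var(X) = E[X²] − (E[X])² = 58.8572 − 45.5625 = 13.2947.

13.295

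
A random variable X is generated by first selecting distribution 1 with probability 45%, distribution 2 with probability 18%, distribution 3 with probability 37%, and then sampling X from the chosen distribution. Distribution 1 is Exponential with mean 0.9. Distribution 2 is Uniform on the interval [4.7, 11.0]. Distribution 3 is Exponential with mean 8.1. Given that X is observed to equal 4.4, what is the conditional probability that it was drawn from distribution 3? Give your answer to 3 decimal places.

0.876

Likelihoods f(4.4 | ·): 1: 0.00836643; 2: 0; 3: 0.0717137.
Posterior ∝ prior × likelihood. Numerator for 3: 0.37·0.0717137 = 0.0265341.
Normalizing constant: 0.45·0.00836643 + 0.18·0 + 0.37·0.0717137 = 0.0302989.
P(3 | observation) = 0.0265341 / 0.0302989 = 0.875742.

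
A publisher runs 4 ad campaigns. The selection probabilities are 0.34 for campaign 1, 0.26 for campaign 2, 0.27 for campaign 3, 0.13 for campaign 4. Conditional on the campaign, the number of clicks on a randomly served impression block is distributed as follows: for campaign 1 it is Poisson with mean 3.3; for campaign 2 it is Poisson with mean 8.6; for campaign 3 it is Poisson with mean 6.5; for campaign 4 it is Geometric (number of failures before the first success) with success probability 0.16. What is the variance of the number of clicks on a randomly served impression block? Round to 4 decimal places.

Per component, 1: μ=3.3, E[X²]=14.19; 2: μ=8.6, E[X²]=82.56; 3: μ=6.5, E[X²]=48.75; 4: μ=5.25, E[X²]=60.375.
E[X] = 0.34·3.3 + 0.26·8.6 + 0.27·6.5 + 0.13·5.25 = 5.7955.
E[X²] = 0.34·14.19 + 0.26·82.56 + 0.27·48.75 + 0.13·60.375 = 47.3015.
Var(X) = E[X²] − (E[X])² = 47.3015 − 33.5878 = 13.7136.

13.7136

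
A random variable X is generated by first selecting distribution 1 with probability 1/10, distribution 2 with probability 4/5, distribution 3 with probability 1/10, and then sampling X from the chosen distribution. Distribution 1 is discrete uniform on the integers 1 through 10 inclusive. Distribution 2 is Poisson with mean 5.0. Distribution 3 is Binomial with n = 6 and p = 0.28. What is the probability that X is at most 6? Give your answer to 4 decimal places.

0.7697

Conditional on each component, P(X ≤ 6): 1: 0.6; 2: 0.762183; 3: 1.
By total probability, P(X ≤ 6) = 0.1·0.6 + 0.8·0.762183 + 0.1·1 = 0.769747.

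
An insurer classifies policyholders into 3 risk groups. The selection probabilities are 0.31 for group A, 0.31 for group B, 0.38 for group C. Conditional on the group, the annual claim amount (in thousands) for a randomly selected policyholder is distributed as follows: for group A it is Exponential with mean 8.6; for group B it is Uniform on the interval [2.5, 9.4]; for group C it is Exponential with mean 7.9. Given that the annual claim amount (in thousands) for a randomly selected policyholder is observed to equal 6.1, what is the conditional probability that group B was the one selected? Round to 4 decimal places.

0.5293

Likelihoods f(6.1 | ·): A: 0.0572078; B: 0.144928; C: 0.0584833.
Posterior ∝ prior × likelihood. Numerator for B: 0.31·0.144928 = 0.0449275.
Normalizing constant: 0.31·0.0572078 + 0.31·0.144928 + 0.38·0.0584833 = 0.0848856.
P(B | observation) = 0.0449275 / 0.0848856 = 0.529272.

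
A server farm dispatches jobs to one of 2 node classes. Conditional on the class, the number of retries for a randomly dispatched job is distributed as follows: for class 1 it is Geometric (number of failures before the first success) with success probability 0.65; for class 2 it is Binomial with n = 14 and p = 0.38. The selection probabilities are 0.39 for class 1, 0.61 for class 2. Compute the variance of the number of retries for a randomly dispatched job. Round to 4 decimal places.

Per component, 1: μ=0.538462, E[X²]=1.11834; 2: μ=5.32, E[X²]=31.6008.
E[X] = 0.39·0.538462 + 0.61·5.32 = 3.4552.
E[X²] = 0.39·1.11834 + 0.61·31.6008 = 19.7126.
Var(X) = E[X²] − (E[X])² = 19.7126 − 11.9384 = 7.77423.

7.7742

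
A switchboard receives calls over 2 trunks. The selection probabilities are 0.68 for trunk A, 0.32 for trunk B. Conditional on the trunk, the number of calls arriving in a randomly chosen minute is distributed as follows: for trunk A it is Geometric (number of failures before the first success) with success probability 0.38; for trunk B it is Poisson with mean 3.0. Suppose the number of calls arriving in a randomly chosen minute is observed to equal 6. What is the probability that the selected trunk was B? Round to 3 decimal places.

Likelihoods P(X=6 | ·): A: 0.0215841; B: 0.0504094.
Posterior ∝ prior × likelihood. Numerator for B: 0.32·0.0504094 = 0.016131.
Normalizing constant: 0.68·0.0215841 + 0.32·0.0504094 = 0.0308082.
P(B | observation) = 0.016131 / 0.0308082 = 0.523595.

0.524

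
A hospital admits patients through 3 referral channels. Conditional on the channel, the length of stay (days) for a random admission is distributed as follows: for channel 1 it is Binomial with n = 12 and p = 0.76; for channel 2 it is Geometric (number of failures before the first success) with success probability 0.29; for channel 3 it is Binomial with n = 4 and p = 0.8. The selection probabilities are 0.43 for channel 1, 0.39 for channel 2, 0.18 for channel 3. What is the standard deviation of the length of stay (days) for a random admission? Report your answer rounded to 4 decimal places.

3.8165

Per component, 1: μ=9.12, E[X²]=85.3632; 2: μ=2.44828, E[X²]=14.4364; 3: μ=3.2, E[X²]=10.88.
E[X] = 0.43·9.12 + 0.39·2.44828 + 0.18·3.2 = 5.45243.
E[X²] = 0.43·85.3632 + 0.39·14.4364 + 0.18·10.88 = 44.2948.
Var(X) = E[X²] − (E[X])² = 44.2948 − 29.729 = 14.5658.
SD(X) = √14.5658 = 3.81652.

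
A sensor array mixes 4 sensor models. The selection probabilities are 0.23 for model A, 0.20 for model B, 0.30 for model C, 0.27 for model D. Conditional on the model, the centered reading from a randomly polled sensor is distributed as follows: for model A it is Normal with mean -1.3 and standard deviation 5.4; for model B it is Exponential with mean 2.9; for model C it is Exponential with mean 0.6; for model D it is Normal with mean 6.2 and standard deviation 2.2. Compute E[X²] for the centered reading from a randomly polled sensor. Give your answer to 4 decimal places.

For each component E[X²] = Var + (mean)², giving A: 30.85; B: 16.82; C: 0.72; D: 43.28.
Overall E[X²] = 0.23·30.85 + 0.2·16.82 + 0.3·0.72 + 0.27·43.28 = 22.3611.

22.3611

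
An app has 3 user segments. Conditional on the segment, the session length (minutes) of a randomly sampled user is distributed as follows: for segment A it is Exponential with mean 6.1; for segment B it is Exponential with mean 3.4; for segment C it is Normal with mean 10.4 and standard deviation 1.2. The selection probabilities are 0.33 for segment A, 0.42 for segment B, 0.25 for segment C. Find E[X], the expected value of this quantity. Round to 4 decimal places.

Component means — A: 6.1; B: 3.4; C: 10.4.
E[X] = 0.33·6.1 + 0.42·3.4 + 0.25·10.4 = 6.041.

6.0410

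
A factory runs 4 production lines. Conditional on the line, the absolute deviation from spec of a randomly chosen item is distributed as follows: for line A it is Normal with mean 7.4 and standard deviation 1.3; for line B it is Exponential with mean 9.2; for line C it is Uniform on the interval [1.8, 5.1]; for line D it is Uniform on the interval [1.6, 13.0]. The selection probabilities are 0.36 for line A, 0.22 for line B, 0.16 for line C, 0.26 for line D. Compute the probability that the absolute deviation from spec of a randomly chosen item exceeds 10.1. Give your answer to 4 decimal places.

0.1463

Conditional on each line, P(X > 10.1): A: 0.0189043; B: 0.333596; C: 0; D: 0.254386.
By total probability, P(X > 10.1) = 0.36·0.0189043 + 0.22·0.333596 + 0.16·0 + 0.26·0.254386 = 0.146337.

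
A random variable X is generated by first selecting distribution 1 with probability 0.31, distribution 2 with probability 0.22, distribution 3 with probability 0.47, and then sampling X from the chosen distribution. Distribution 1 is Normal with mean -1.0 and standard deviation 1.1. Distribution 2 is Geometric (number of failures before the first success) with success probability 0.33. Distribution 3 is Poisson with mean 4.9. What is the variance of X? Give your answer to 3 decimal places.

10.581

Per component, 1: μ=-1, E[X²]=2.21; 2: μ=2.0303, E[X²]=10.2746; 3: μ=4.9, E[X²]=28.91.
E[X] = 0.31·-1 + 0.22·2.0303 + 0.47·4.9 = 2.43967.
E[X²] = 0.31·2.21 + 0.22·10.2746 + 0.47·28.91 = 16.5332.
Var(X) = E[X²] − (E[X])² = 16.5332 − 5.95197 = 10.5812.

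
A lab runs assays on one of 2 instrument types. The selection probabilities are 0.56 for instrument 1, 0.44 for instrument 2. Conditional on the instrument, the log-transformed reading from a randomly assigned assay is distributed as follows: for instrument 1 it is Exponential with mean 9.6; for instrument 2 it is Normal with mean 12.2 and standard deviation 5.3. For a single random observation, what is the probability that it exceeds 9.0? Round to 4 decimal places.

0.5392

Conditional on each instrument, P(X > 9.0): 1: 0.391606; 2: 0.727003.
By total probability, P(X > 9.0) = 0.56·0.391606 + 0.44·0.727003 = 0.53918.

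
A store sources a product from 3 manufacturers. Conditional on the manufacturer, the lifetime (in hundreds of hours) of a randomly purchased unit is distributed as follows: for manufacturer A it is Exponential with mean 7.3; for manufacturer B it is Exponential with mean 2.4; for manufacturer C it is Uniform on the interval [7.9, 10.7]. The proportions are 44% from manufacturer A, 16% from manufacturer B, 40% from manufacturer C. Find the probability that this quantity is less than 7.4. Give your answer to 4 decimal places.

0.4330

Conditional on each manufacturer, P(X < 7.4): A: 0.637126; B: 0.954194; C: 0.
By total probability, P(X < 7.4) = 0.44·0.637126 + 0.16·0.954194 + 0.4·0 = 0.433006.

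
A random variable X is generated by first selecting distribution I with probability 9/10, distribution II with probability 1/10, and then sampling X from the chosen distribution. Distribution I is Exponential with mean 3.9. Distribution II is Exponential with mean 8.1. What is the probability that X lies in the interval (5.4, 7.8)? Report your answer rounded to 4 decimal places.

Conditional on each component, P(5.4 < X < 7.8): I: 0.115085; II: 0.131657.
By total probability, P(5.4 < X < 7.8) = 0.9·0.115085 + 0.1·0.131657 = 0.116742.

0.1167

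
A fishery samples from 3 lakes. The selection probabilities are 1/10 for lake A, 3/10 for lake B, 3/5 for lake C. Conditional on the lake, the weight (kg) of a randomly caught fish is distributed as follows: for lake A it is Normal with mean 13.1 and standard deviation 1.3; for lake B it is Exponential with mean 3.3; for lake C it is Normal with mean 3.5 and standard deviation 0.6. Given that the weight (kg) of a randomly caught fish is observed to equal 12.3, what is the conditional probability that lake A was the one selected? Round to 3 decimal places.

0.921

Likelihoods f(12.3 | ·): A: 0.253941; B: 0.00729041; C: 1.29412e-47.
Posterior ∝ prior × likelihood. Numerator for A: 0.1·0.253941 = 0.0253941.
Normalizing constant: 0.1·0.253941 + 0.3·0.00729041 + 0.6·1.29412e-47 = 0.0275813.
P(A | observation) = 0.0253941 / 0.0275813 = 0.920703.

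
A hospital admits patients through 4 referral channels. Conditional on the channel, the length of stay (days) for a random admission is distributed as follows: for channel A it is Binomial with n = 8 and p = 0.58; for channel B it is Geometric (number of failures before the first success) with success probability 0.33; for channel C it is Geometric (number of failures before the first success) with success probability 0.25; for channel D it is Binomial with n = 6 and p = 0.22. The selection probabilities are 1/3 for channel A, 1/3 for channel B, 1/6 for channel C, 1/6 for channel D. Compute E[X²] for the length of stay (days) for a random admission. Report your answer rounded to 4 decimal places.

For each component E[X²] = Var + (mean)², giving A: 23.4784; B: 10.2746; C: 21; D: 2.772.
Overall E[X²] = 0.333333·23.4784 + 0.333333·10.2746 + 0.166667·21 + 0.166667·2.772 = 15.213.

15.2130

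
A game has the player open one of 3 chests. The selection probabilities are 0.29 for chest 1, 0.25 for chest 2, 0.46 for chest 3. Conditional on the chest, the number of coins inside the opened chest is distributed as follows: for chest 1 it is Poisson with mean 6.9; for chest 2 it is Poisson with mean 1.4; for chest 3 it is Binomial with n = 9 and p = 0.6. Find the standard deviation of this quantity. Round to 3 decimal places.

Per component, 1: μ=6.9, E[X²]=54.51; 2: μ=1.4, E[X²]=3.36; 3: μ=5.4, E[X²]=31.32.
E[X] = 0.29·6.9 + 0.25·1.4 + 0.46·5.4 = 4.835.
E[X²] = 0.29·54.51 + 0.25·3.36 + 0.46·31.32 = 31.0551.
Var(X) = E[X²] − (E[X])² = 31.0551 − 23.3772 = 7.67787.
SD(X) = √7.67787 = 2.7709.

2.771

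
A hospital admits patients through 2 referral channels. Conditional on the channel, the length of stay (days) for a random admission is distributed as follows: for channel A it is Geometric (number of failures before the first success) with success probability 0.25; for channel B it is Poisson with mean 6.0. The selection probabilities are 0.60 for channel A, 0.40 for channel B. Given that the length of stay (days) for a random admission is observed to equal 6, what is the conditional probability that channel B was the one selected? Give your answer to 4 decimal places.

0.7065

Likelihoods P(X=6 | ·): A: 0.0444946; B: 0.160623.
Posterior ∝ prior × likelihood. Numerator for B: 0.4·0.160623 = 0.0642493.
Normalizing constant: 0.6·0.0444946 + 0.4·0.160623 = 0.090946.
P(B | observation) = 0.0642493 / 0.090946 = 0.706455.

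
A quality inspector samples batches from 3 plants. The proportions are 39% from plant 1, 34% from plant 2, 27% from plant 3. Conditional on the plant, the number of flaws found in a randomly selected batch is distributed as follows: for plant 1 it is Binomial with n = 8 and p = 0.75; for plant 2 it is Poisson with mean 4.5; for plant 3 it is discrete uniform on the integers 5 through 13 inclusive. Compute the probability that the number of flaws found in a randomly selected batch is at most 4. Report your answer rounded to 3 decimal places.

0.225

Conditional on each plant, P(X ≤ 4): 1: 0.113815; 2: 0.532104; 3: 0.
By total probability, P(X ≤ 4) = 0.39·0.113815 + 0.34·0.532104 + 0.27·0 = 0.225303.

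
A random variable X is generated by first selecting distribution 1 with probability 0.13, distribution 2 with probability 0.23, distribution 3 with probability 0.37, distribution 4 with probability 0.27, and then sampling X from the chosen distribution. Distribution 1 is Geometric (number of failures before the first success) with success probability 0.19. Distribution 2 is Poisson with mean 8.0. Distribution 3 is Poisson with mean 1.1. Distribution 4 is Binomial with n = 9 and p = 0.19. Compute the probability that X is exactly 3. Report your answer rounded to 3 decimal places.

0.091

Conditional on each component, P(X = 3): 1: 0.100974; 2: 0.0286261; 3: 0.0738419; 4: 0.162723.
By total probability, P(X = 3) = 0.13·0.100974 + 0.23·0.0286261 + 0.37·0.0738419 + 0.27·0.162723 = 0.0909674.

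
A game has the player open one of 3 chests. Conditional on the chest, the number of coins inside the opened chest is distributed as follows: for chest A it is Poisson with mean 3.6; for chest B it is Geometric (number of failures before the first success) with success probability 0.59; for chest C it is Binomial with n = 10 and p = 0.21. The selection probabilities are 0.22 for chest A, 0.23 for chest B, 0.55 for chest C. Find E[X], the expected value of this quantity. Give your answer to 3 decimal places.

Component means — A: 3.6; B: 0.694915; C: 2.1.
E[X] = 0.22·3.6 + 0.23·0.694915 + 0.55·2.1 = 2.10683.

2.107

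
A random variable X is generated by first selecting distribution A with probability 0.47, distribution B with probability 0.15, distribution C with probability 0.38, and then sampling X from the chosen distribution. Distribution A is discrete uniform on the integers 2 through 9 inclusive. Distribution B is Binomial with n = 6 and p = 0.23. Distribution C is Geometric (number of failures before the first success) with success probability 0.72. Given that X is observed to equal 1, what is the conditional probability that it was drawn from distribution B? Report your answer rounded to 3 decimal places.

Likelihoods P(X=1 | ·): A: 0; B: 0.373536; C: 0.2016.
Posterior ∝ prior × likelihood. Numerator for B: 0.15·0.373536 = 0.0560304.
Normalizing constant: 0.47·0 + 0.15·0.373536 + 0.38·0.2016 = 0.132638.
P(B | observation) = 0.0560304 / 0.132638 = 0.42243.

0.422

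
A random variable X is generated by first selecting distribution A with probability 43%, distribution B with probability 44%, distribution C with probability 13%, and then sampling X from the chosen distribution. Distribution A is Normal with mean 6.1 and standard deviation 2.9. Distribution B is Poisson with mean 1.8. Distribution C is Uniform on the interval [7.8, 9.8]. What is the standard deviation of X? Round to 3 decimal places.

Per component, A: μ=6.1, E[X²]=45.62; B: μ=1.8, E[X²]=5.04; C: μ=8.8, E[X²]=77.7733.
E[X] = 0.43·6.1 + 0.44·1.8 + 0.13·8.8 = 4.559.
E[X²] = 0.43·45.62 + 0.44·5.04 + 0.13·77.7733 = 31.9447.
Var(X) = E[X²] − (E[X])² = 31.9447 − 20.7845 = 11.1603.
SD(X) = √11.1603 = 3.3407.

3.341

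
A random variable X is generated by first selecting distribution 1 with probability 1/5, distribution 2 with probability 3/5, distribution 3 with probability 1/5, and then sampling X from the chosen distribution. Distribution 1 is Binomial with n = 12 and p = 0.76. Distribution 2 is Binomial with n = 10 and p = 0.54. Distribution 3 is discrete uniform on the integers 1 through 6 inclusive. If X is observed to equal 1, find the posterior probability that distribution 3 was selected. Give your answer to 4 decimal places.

0.9177

Likelihoods P(X=1 | ·): 1: 1.38777e-06; 2: 0.00497983; 3: 0.166667.
Posterior ∝ prior × likelihood. Numerator for 3: 0.2·0.166667 = 0.0333333.
Normalizing constant: 0.2·1.38777e-06 + 0.6·0.00497983 + 0.2·0.166667 = 0.0363215.
P(3 | observation) = 0.0333333 / 0.0363215 = 0.91773.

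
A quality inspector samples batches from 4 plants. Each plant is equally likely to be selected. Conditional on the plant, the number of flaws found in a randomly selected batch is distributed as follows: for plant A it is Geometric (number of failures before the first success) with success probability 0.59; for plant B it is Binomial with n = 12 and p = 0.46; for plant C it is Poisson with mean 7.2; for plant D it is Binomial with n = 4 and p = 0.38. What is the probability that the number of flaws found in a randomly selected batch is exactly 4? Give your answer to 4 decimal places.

Conditional on each plant, P(X = 4): A: 0.016672; B: 0.160246; C: 0.0835985; D: 0.0208514.
By total probability, P(X = 4) = 0.25·0.016672 + 0.25·0.160246 + 0.25·0.0835985 + 0.25·0.0208514 = 0.0703419.

0.0703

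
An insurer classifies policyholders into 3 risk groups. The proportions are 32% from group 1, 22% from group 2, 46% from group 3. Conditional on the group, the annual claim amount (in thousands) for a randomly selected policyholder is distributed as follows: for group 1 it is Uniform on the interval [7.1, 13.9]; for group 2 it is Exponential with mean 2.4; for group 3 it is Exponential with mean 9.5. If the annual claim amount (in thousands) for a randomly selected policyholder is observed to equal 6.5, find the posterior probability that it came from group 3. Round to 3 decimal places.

Likelihoods f(6.5 | ·): 1: 0; 2: 0.0277699; 3: 0.053104.
Posterior ∝ prior × likelihood. Numerator for 3: 0.46·0.053104 = 0.0244279.
Normalizing constant: 0.32·0 + 0.22·0.0277699 + 0.46·0.053104 = 0.0305372.
P(3 | observation) = 0.0244279 / 0.0305372 = 0.799937.

0.800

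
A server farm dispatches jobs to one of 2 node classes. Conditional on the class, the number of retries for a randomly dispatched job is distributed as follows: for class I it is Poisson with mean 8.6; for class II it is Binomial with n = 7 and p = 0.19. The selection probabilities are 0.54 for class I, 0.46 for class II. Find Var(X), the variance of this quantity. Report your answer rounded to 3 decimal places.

Per component, I: μ=8.6, E[X²]=82.56; II: μ=1.33, E[X²]=2.8462.
E[X] = 0.54·8.6 + 0.46·1.33 = 5.2558.
E[X²] = 0.54·82.56 + 0.46·2.8462 = 45.8917.
Var(X) = E[X²] − (E[X])² = 45.8917 − 27.6234 = 18.2682.

18.268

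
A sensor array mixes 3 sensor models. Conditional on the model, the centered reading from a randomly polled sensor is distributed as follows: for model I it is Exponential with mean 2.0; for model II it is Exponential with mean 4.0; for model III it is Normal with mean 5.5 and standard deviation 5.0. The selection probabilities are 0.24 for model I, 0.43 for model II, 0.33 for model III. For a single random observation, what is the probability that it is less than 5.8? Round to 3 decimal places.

0.729

Conditional on each model, P(X < 5.8): I: 0.944977; II: 0.76543; III: 0.523922.
By total probability, P(X < 5.8) = 0.24·0.944977 + 0.43·0.76543 + 0.33·0.523922 = 0.728824.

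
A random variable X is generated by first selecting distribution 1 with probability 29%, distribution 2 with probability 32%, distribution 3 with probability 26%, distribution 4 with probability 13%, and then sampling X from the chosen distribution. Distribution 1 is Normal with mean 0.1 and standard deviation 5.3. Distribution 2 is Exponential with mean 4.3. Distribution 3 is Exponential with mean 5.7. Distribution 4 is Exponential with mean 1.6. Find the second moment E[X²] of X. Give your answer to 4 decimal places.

For each component E[X²] = Var + (mean)², giving 1: 28.1; 2: 36.98; 3: 64.98; 4: 5.12.
Overall E[X²] = 0.29·28.1 + 0.32·36.98 + 0.26·64.98 + 0.13·5.12 = 37.543.

37.5430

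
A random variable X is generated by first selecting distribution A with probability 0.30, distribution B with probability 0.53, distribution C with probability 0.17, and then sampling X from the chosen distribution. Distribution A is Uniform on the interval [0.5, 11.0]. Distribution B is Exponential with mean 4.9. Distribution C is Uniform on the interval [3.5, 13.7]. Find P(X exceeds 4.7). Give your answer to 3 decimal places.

0.533

Conditional on each component, P(X > 4.7): A: 0.6; B: 0.383206; C: 0.882353.
By total probability, P(X > 4.7) = 0.3·0.6 + 0.53·0.383206 + 0.17·0.882353 = 0.533099.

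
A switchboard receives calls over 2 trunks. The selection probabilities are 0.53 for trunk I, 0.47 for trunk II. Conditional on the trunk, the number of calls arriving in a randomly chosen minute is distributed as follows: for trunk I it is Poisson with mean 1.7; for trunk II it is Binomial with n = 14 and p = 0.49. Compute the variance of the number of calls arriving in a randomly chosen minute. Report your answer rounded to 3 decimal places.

Per component, I: μ=1.7, E[X²]=4.59; II: μ=6.86, E[X²]=50.5582.
E[X] = 0.53·1.7 + 0.47·6.86 = 4.1252.
E[X²] = 0.53·4.59 + 0.47·50.5582 = 26.1951.
Var(X) = E[X²] − (E[X])² = 26.1951 − 17.0173 = 9.17778.

9.178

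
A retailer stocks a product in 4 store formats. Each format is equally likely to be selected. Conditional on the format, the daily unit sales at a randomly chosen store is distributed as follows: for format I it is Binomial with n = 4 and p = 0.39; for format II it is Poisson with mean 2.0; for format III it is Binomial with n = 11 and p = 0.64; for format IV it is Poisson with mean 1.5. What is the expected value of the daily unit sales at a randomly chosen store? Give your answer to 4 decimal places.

3.0250

Component means — I: 1.56; II: 2; III: 7.04; IV: 1.5.
E[X] = 0.25·1.56 + 0.25·2 + 0.25·7.04 + 0.25·1.5 = 3.025.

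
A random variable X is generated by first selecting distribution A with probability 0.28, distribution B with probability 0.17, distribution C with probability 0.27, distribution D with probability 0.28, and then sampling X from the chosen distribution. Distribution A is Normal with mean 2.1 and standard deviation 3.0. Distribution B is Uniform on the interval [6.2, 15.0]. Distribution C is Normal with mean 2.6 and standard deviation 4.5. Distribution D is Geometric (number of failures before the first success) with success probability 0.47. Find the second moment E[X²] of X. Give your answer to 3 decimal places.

32.274

For each component E[X²] = Var + (mean)², giving A: 13.41; B: 118.813; C: 27.01; D: 3.67089.
Overall E[X²] = 0.28·13.41 + 0.17·118.813 + 0.27·27.01 + 0.28·3.67089 = 32.2736.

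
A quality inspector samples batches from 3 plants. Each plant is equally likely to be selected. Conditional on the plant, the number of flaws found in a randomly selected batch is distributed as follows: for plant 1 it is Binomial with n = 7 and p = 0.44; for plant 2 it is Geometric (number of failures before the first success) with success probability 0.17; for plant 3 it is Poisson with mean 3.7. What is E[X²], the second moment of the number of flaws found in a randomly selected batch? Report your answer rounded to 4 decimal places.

For each component E[X²] = Var + (mean)², giving 1: 11.2112; 2: 52.5571; 3: 17.39.
Overall E[X²] = 0.333333·11.2112 + 0.333333·52.5571 + 0.333333·17.39 = 27.0528.

27.0528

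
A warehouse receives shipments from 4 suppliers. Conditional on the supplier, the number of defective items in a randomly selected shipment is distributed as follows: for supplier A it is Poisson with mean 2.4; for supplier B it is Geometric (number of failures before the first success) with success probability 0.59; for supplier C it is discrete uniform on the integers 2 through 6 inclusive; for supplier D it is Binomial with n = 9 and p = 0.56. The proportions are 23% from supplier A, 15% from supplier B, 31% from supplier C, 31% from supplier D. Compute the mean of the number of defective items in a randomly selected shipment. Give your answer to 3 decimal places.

3.459

Component means — A: 2.4; B: 0.694915; C: 4; D: 5.04.
E[X] = 0.23·2.4 + 0.15·0.694915 + 0.31·4 + 0.31·5.04 = 3.45864.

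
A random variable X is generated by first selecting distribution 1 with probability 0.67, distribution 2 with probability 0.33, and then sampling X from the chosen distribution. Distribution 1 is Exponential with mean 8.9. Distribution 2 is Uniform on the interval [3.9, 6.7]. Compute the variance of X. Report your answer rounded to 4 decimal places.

56.1518

Per component, 1: μ=8.9, E[X²]=158.42; 2: μ=5.3, E[X²]=28.7433.
E[X] = 0.67·8.9 + 0.33·5.3 = 7.712.
E[X²] = 0.67·158.42 + 0.33·28.7433 = 115.627.
Var(X) = E[X²] − (E[X])² = 115.627 − 59.4749 = 56.1518.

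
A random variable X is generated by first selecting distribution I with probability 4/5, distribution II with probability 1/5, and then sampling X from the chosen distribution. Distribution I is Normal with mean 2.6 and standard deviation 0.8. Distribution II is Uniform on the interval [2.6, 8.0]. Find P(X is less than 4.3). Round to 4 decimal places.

0.8495

Conditional on each component, P(X < 4.3): I: 0.983207; II: 0.314815.
By total probability, P(X < 4.3) = 0.8·0.983207 + 0.2·0.314815 = 0.849528.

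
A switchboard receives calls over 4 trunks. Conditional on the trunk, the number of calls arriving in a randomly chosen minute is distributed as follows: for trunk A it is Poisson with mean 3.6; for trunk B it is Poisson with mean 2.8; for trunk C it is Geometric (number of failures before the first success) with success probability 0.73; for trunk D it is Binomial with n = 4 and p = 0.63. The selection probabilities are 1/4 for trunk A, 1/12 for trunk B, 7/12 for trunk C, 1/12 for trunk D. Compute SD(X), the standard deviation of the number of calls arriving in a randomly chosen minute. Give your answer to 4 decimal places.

1.8916

Per component, A: μ=3.6, E[X²]=16.56; B: μ=2.8, E[X²]=10.64; C: μ=0.369863, E[X²]=0.64346; D: μ=2.52, E[X²]=7.2828.
E[X] = 0.25·3.6 + 0.0833333·2.8 + 0.583333·0.369863 + 0.0833333·2.52 = 1.55909.
E[X²] = 0.25·16.56 + 0.0833333·10.64 + 0.583333·0.64346 + 0.0833333·7.2828 = 6.00892.
Var(X) = E[X²] − (E[X])² = 6.00892 − 2.43075 = 3.57817.
SD(X) = √3.57817 = 1.8916.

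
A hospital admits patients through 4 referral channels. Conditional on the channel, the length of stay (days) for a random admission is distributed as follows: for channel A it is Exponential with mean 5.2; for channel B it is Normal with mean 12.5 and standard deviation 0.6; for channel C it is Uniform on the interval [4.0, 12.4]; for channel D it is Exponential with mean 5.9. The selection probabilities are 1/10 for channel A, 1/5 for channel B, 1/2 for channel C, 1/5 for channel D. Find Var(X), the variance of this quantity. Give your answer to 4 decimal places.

Per component, A: μ=5.2, E[X²]=54.08; B: μ=12.5, E[X²]=156.61; C: μ=8.2, E[X²]=73.12; D: μ=5.9, E[X²]=69.62.
E[X] = 0.1·5.2 + 0.2·12.5 + 0.5·8.2 + 0.2·5.9 = 8.3.
E[X²] = 0.1·54.08 + 0.2·156.61 + 0.5·73.12 + 0.2·69.62 = 87.214.
Var(X) = E[X²] − (E[X])² = 87.214 − 68.89 = 18.324.

18.3240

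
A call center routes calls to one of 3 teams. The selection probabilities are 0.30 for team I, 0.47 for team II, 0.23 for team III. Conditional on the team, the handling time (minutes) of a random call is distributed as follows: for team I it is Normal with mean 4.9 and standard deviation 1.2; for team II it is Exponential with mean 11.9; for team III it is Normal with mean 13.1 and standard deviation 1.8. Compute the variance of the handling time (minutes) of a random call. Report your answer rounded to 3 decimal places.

79.438

Per component, I: μ=4.9, E[X²]=25.45; II: μ=11.9, E[X²]=283.22; III: μ=13.1, E[X²]=174.85.
E[X] = 0.3·4.9 + 0.47·11.9 + 0.23·13.1 = 10.076.
E[X²] = 0.3·25.45 + 0.47·283.22 + 0.23·174.85 = 180.964.
Var(X) = E[X²] − (E[X])² = 180.964 − 101.526 = 79.4381.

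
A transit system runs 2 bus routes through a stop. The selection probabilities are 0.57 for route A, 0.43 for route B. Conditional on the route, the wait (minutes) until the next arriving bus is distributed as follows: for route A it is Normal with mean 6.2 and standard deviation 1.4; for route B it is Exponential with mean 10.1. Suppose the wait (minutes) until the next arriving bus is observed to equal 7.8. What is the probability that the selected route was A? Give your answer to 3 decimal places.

Likelihoods f(7.8 | ·): A: 0.148307; B: 0.0457386.
Posterior ∝ prior × likelihood. Numerator for A: 0.57·0.148307 = 0.0845349.
Normalizing constant: 0.57·0.148307 + 0.43·0.0457386 = 0.104202.
P(A | observation) = 0.0845349 / 0.104202 = 0.811256.

0.811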